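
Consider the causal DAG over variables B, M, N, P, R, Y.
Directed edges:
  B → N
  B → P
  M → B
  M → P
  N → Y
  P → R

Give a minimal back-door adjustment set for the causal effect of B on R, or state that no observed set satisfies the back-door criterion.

desc(B)\{B}={N,P,R,Y}; candidates ⊆ {M}.
size 0: {}; under {} B still reaches {M,P,R} ∋ R.
{M}: B⊥R given {M} in G with B→· removed — back-door holds.

B→R: minimal back-door set {M}.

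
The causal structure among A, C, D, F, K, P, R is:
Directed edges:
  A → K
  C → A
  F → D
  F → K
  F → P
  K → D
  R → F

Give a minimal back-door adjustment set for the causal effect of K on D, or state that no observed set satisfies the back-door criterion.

K→D: minimal back-door set {F}.

desc(K)\{K}={D}; candidates ⊆ {A,C,F,P,R}.
size 0: {}; under {} K still reaches {A,C,D,F,P,R} ∋ D.
{F}: K⊥D given {F} in G with K→· removed — back-door holds.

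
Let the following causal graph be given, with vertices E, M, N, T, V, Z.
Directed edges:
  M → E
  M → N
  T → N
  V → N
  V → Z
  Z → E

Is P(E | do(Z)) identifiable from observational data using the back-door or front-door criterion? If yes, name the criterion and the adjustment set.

desc(Z)\{Z}={E}; candidates ⊆ {M,N,T,V}.
∅: Z⊥E given ∅ in G with Z→· removed — back-door holds.
P(E|do(Z)) = P(E|Z) — no adjustment needed.

P(E|do(Z)): backdoor, adjust for ∅.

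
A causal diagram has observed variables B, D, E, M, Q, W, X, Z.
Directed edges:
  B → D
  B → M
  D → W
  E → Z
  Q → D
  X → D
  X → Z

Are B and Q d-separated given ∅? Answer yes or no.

Yes — B ⊥ Q | ∅.

Bayes-Ball from B | ∅ reaches {D,M,W}.
Q ∉ reach(B|∅) ⇒ B ⊥ Q | ∅.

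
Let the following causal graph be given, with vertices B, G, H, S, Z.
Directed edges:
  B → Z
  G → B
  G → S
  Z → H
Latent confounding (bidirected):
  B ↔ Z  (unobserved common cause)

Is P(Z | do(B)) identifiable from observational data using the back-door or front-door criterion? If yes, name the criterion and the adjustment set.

desc(B)\{B}={H,Z}; candidates ⊆ {G,S}.
B↔Z: latent back-door arc(s) into B.
size 0: {}; under {} B still reaches {G,H,S,Z} ∋ Z.
size 1: {G}, {S}; under {G} B still reaches {H,Z} ∋ Z.
size 2: {G,S}; under {G,S} B still reaches {H,Z} ∋ Z.
B↔Z cannot be blocked by any observed set — no back-door set.
No mediator lies on a directed B→…→Z path.
Neither criterion identifies P(Z|do(B)) in this graph.

P(Z|do(B)): not identifiable (no BD/FD set).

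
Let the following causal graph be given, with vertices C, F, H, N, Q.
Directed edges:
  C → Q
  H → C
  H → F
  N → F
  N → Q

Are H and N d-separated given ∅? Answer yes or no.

Yes — H ⊥ N | ∅.

Bayes-Ball from H | ∅ reaches {C,F,Q}.
N ∉ reach(H|∅) ⇒ H ⊥ N | ∅.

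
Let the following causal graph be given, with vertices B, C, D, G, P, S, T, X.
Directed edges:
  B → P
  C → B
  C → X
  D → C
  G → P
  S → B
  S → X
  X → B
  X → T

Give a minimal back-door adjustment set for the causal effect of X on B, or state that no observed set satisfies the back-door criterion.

X→B: minimal back-door set {C, S}.

desc(X)\{X}={B,P,T}; candidates ⊆ {C,D,G,S}.
size 0: {}; under {} X still reaches {B,C,D,P,S} ∋ B.
size 1: {C}, {D}, {G} …(+1); under {C} X still reaches {B,P,S} ∋ B.
{C,S}: X⊥B given {C,S} in G with X→· removed — back-door holds.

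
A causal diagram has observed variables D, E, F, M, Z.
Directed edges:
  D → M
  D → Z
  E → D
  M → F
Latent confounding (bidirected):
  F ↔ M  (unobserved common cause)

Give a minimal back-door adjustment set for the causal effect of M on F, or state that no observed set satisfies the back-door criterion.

M→F: no observed back-door set.

desc(M)\{M}={F}; candidates ⊆ {D,E,Z}.
M↔F: latent back-door arc(s) into M.
size 0: {}; under {} M still reaches {D,E,F,Z} ∋ F.
size 1: {D}, {E}, {Z}; under {D} M still reaches {F} ∋ F.
size 2: {D,E}, {D,Z}, {E,Z}; under {D,E} M still reaches {F} ∋ F.
M↔F cannot be blocked by any observed set — no back-door set.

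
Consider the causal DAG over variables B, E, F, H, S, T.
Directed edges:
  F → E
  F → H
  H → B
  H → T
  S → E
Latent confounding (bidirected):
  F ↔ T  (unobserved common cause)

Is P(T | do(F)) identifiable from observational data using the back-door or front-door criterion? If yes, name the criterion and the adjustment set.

desc(F)\{F}={B,E,H,T}; candidates ⊆ {S}.
F↔T: latent back-door arc(s) into F.
size 0: {}; under {} F still reaches {T} ∋ T.
size 1: {S}; under {S} F still reaches {T} ∋ T.
F↔T cannot be blocked by any observed set — no back-door set.
{H}: (i) intercepts every directed F→T path; (ii) no back-door F→{H}; (iii) {F} blocks every back-door {H}→T. Front-door holds.
P(T|do(F)) = Σ_{H} P(H|F) Σ_{F'} P(T|H,F')P(F').

P(T|do(F)): frontdoor, adjust for {H}.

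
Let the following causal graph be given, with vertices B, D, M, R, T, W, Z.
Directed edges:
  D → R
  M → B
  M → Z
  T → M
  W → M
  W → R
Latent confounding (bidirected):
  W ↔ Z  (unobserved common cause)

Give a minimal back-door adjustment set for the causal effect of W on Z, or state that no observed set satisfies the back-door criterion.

W→Z: no observed back-door set.

desc(W)\{W}={B,M,R,Z}; candidates ⊆ {D,T}.
W↔Z: latent back-door arc(s) into W.
size 0: {}; under {} W still reaches {Z} ∋ Z.
size 1: {D}, {T}; under {D} W still reaches {Z} ∋ Z.
size 2: {D,T}; under {D,T} W still reaches {Z} ∋ Z.
W↔Z cannot be blocked by any observed set — no back-door set.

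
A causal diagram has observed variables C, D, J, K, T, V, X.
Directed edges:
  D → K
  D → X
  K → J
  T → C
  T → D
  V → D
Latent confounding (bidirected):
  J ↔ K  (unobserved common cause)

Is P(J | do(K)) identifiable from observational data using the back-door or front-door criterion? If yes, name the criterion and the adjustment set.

P(J|do(K)): not identifiable (no BD/FD set).

desc(K)\{K}={J}; candidates ⊆ {C,D,T,V,X}.
K↔J: latent back-door arc(s) into K.
size 0: {}; under {} K still reaches {C,D,J,T,V,X} ∋ J.
size 1: {C}, {D}, {T} …(+2); under {C} K still reaches {D,J,T,V,X} ∋ J.
size 2: {C,D}, {C,T}, {C,V} …(+7); under {C,D} K still reaches {J} ∋ J.
K↔J cannot be blocked by any observed set — no back-door set.
No mediator lies on a directed K→…→J path.
Neither criterion identifies P(J|do(K)) in this graph.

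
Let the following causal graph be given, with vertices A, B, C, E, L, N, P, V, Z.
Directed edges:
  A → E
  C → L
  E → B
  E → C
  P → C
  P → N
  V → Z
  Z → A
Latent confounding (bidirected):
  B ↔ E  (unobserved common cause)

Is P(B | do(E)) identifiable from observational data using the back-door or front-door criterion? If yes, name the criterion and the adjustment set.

desc(E)\{E}={B,C,L}; candidates ⊆ {A,N,P,V,Z}.
E↔B: latent back-door arc(s) into E.
size 0: {}; under {} E still reaches {A,B,V,Z} ∋ B.
size 1: {A}, {N}, {P} …(+2); under {A} E still reaches {B} ∋ B.
size 2: {A,N}, {A,P}, {A,V} …(+7); under {A,N} E still reaches {B} ∋ B.
E↔B cannot be blocked by any observed set — no back-door set.
No mediator lies on a directed E→…→B path.
Neither criterion identifies P(B|do(E)) in this graph.

P(B|do(E)): not identifiable (no BD/FD set).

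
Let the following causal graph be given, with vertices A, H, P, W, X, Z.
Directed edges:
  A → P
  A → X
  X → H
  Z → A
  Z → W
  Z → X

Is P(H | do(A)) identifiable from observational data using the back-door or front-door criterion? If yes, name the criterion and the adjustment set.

P(H|do(A)): backdoor, adjust for {Z}.

desc(A)\{A}={H,P,X}; candidates ⊆ {W,Z}.
size 0: {}; under {} A still reaches {H,W,X,Z} ∋ H.
{Z}: A⊥H given {Z} in G with A→· removed — back-door holds.
P(H|do(A)) = Σ_{Z} P(H|A,Z)·P(Z).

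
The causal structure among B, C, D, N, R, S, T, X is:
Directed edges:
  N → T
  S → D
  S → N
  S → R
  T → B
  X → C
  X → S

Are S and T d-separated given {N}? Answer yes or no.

Yes — S ⊥ T | {N}.

Bayes-Ball from S | {N} reaches {C,D,R,X}.
T ∉ reach(S|{N}) ⇒ S ⊥ T | {N}.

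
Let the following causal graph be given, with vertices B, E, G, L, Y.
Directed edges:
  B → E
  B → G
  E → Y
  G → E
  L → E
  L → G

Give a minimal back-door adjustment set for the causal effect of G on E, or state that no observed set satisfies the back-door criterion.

G→E: minimal back-door set {B, L}.

desc(G)\{G}={E,Y}; candidates ⊆ {B,L}.
size 0: {}; under {} G still reaches {B,E,L,Y} ∋ E.
size 1: {B}, {L}; under {B} G still reaches {E,L,Y} ∋ E.
{B,L}: G⊥E given {B,L} in G with G→· removed — back-door holds.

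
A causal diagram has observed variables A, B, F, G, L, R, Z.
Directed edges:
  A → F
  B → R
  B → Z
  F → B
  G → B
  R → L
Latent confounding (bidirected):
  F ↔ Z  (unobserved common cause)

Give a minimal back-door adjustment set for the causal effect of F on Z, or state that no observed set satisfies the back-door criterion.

F→Z: no observed back-door set.

desc(F)\{F}={B,L,R,Z}; candidates ⊆ {A,G}.
F↔Z: latent back-door arc(s) into F.
size 0: {}; under {} F still reaches {A,Z} ∋ Z.
size 1: {A}, {G}; under {A} F still reaches {Z} ∋ Z.
size 2: {A,G}; under {A,G} F still reaches {Z} ∋ Z.
F↔Z cannot be blocked by any observed set — no back-door set.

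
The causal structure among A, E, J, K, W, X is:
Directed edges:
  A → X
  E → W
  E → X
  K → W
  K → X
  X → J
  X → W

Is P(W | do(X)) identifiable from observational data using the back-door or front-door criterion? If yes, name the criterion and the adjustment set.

desc(X)\{X}={J,W}; candidates ⊆ {A,E,K}.
size 0: {}; under {} X still reaches {A,E,K,W} ∋ W.
size 1: {A}, {E}, {K}; under {A} X still reaches {E,K,W} ∋ W.
{E,K}: X⊥W given {E,K} in G with X→· removed — back-door holds.
P(W|do(X)) = Σ_{E,K} P(W|X,E,K)·P(E,K).

P(W|do(X)): backdoor, adjust for {E, K}.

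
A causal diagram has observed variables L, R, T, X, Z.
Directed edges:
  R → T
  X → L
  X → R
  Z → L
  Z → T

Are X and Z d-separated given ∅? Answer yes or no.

Yes — X ⊥ Z | ∅.

Bayes-Ball from X | ∅ reaches {L,R,T}.
Z ∉ reach(X|∅) ⇒ X ⊥ Z | ∅.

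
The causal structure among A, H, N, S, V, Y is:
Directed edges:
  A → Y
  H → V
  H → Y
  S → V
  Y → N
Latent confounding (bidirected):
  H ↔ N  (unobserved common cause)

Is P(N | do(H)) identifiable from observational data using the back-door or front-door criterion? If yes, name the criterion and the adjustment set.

desc(H)\{H}={N,V,Y}; candidates ⊆ {A,S}.
H↔N: latent back-door arc(s) into H.
size 0: {}; under {} H still reaches {N} ∋ N.
size 1: {A}, {S}; under {A} H still reaches {N} ∋ N.
size 2: {A,S}; under {A,S} H still reaches {N} ∋ N.
H↔N cannot be blocked by any observed set — no back-door set.
{Y}: (i) intercepts every directed H→N path; (ii) no back-door H→{Y}; (iii) {H} blocks every back-door {Y}→N. Front-door holds.
P(N|do(H)) = Σ_{Y} P(Y|H) Σ_{H'} P(N|Y,H')P(H').

P(N|do(H)): frontdoor, adjust for {Y}.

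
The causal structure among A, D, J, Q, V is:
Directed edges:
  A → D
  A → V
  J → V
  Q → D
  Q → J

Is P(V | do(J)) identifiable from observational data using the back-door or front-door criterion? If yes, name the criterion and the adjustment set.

desc(J)\{J}={V}; candidates ⊆ {A,D,Q}.
∅: J⊥V given ∅ in G with J→· removed — back-door holds.
P(V|do(J)) = P(V|J) — no adjustment needed.

P(V|do(J)): backdoor, adjust for ∅.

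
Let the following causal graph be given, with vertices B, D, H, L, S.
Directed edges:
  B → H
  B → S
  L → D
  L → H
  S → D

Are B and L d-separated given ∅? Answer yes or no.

Bayes-Ball from B | ∅ reaches {D,H,S}.
L ∉ reach(B|∅) ⇒ B ⊥ L | ∅.

Yes — B ⊥ L | ∅.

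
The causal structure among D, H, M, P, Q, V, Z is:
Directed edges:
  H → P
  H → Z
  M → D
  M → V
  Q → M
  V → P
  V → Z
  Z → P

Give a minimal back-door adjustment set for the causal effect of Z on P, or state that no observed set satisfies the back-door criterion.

desc(Z)\{Z}={P}; candidates ⊆ {D,H,M,Q,V}.
size 0: {}; under {} Z still reaches {D,H,M,P,Q,V} ∋ P.
size 1: {D}, {H}, {M} …(+2); under {D} Z still reaches {H,M,P,Q,V} ∋ P.
{H,V}: Z⊥P given {H,V} in G with Z→· removed — back-door holds.

Z→P: minimal back-door set {H, V}.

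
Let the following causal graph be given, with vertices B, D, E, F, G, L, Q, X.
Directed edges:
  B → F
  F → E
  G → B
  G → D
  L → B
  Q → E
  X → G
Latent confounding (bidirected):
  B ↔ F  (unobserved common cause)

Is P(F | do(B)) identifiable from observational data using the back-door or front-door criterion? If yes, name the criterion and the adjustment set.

P(F|do(B)): not identifiable (no BD/FD set).

desc(B)\{B}={E,F}; candidates ⊆ {D,G,L,Q,X}.
B↔F: latent back-door arc(s) into B.
size 0: {}; under {} B still reaches {D,E,F,G,L,X} ∋ F.
size 1: {D}, {G}, {L} …(+2); under {D} B still reaches {E,F,G,L,X} ∋ F.
size 2: {D,G}, {D,L}, {D,Q} …(+7); under {D,G} B still reaches {E,F,L} ∋ F.
B↔F cannot be blocked by any observed set — no back-door set.
No mediator lies on a directed B→…→F path.
Neither criterion identifies P(F|do(B)) in this graph.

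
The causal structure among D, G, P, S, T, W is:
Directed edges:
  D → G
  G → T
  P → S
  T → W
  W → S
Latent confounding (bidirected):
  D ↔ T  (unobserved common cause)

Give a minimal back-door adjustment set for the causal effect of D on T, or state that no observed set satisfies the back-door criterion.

desc(D)\{D}={G,S,T,W}; candidates ⊆ {P}.
D↔T: latent back-door arc(s) into D.
size 0: {}; under {} D still reaches {S,T,W} ∋ T.
size 1: {P}; under {P} D still reaches {S,T,W} ∋ T.
D↔T cannot be blocked by any observed set — no back-door set.

D→T: no observed back-door set.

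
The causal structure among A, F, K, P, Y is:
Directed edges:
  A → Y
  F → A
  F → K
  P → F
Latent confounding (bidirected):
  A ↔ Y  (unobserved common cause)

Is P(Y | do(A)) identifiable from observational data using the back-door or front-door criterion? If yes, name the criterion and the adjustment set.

desc(A)\{A}={Y}; candidates ⊆ {F,K,P}.
A↔Y: latent back-door arc(s) into A.
size 0: {}; under {} A still reaches {F,K,P,Y} ∋ Y.
size 1: {F}, {K}, {P}; under {F} A still reaches {Y} ∋ Y.
size 2: {F,K}, {F,P}, {K,P}; under {F,K} A still reaches {Y} ∋ Y.
A↔Y cannot be blocked by any observed set — no back-door set.
No mediator lies on a directed A→…→Y path.
Neither criterion identifies P(Y|do(A)) in this graph.

P(Y|do(A)): not identifiable (no BD/FD set).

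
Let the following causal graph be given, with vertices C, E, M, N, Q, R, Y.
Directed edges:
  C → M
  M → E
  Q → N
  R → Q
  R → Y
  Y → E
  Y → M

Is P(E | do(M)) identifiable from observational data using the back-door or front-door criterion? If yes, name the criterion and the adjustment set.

P(E|do(M)): backdoor, adjust for {Y}.

desc(M)\{M}={E}; candidates ⊆ {C,N,Q,R,Y}.
size 0: {}; under {} M still reaches {C,E,N,Q,R,Y} ∋ E.
{Y}: M⊥E given {Y} in G with M→· removed — back-door holds.
P(E|do(M)) = Σ_{Y} P(E|M,Y)·P(Y).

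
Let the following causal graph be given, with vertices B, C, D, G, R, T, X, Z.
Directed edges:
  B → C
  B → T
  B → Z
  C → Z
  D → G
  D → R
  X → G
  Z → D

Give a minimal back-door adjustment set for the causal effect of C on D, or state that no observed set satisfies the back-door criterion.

C→D: minimal back-door set {B}.

desc(C)\{C}={D,G,R,Z}; candidates ⊆ {B,T,X}.
size 0: {}; under {} C still reaches {B,D,G,R,T,Z} ∋ D.
{B}: C⊥D given {B} in G with C→· removed — back-door holds.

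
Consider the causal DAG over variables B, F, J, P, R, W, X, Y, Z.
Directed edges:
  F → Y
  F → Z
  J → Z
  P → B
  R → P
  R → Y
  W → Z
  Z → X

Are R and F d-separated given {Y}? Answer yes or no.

Bayes-Ball from R | {Y} reaches {B,F,P,X,Z}.
F ∈ reach(R|{Y}) ⇒ R ⊥̸ F | {Y}.

No — R and F are d-connected given {Y}.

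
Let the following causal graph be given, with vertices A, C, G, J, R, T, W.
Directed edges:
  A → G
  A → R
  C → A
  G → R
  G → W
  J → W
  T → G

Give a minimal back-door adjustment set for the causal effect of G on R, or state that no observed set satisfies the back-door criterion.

desc(G)\{G}={R,W}; candidates ⊆ {A,C,J,T}.
size 0: {}; under {} G still reaches {A,C,R,T} ∋ R.
{A}: G⊥R given {A} in G with G→· removed — back-door holds.

G→R: minimal back-door set {A}.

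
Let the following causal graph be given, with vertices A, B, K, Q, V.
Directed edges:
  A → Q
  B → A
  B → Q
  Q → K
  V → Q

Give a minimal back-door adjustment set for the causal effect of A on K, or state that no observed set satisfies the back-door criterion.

A→K: minimal back-door set {B}.

desc(A)\{A}={K,Q}; candidates ⊆ {B,V}.
size 0: {}; under {} A still reaches {B,K,Q} ∋ K.
{B}: A⊥K given {B} in G with A→· removed — back-door holds.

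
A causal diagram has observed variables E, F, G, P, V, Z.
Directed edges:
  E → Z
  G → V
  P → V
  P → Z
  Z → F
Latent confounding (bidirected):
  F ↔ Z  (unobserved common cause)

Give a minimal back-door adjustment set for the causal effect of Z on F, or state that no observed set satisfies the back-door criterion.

desc(Z)\{Z}={F}; candidates ⊆ {E,G,P,V}.
Z↔F: latent back-door arc(s) into Z.
size 0: {}; under {} Z still reaches {E,F,P,V} ∋ F.
size 1: {E}, {G}, {P} …(+1); under {E} Z still reaches {F,P,V} ∋ F.
size 2: {E,G}, {E,P}, {E,V} …(+3); under {E,G} Z still reaches {F,P,V} ∋ F.
Z↔F cannot be blocked by any observed set — no back-door set.

Z→F: no observed back-door set.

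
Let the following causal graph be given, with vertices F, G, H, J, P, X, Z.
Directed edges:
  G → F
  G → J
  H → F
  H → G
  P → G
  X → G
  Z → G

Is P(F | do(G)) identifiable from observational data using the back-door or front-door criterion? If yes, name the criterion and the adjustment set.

P(F|do(G)): backdoor, adjust for {H}.

desc(G)\{G}={F,J}; candidates ⊆ {H,P,X,Z}.
size 0: {}; under {} G still reaches {F,H,P,X,Z} ∋ F.
{H}: G⊥F given {H} in G with G→· removed — back-door holds.
P(F|do(G)) = Σ_{H} P(F|G,H)·P(H).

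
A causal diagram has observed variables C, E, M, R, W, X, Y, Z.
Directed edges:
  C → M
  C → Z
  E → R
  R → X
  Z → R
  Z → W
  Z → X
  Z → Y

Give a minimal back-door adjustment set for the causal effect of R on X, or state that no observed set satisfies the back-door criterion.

R→X: minimal back-door set {Z}.

desc(R)\{R}={X}; candidates ⊆ {C,E,M,W,Y,Z}.
size 0: {}; under {} R still reaches {C,E,M,W,X,Y,Z} ∋ X.
{Z}: R⊥X given {Z} in G with R→· removed — back-door holds.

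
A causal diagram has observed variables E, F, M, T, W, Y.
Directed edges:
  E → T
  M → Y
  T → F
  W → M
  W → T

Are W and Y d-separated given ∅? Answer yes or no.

Bayes-Ball from W | ∅ reaches {F,M,T,Y}.
Y ∈ reach(W|∅) ⇒ W ⊥̸ Y | ∅.

No — W and Y are d-connected given ∅.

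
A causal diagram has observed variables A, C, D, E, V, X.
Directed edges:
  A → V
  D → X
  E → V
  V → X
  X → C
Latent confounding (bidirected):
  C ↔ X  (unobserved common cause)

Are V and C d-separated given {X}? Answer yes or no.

No — V and C are d-connected given {X}.

Bayes-Ball from V | {X} reaches {A,C,D,E}.
C ∈ reach(V|{X}) ⇒ V ⊥̸ C | {X}.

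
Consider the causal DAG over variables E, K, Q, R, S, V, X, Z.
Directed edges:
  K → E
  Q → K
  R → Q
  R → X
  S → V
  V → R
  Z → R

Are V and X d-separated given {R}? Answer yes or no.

Bayes-Ball from V | {R} reaches {S,Z}.
X ∉ reach(V|{R}) ⇒ V ⊥ X | {R}.

Yes — V ⊥ X | {R}.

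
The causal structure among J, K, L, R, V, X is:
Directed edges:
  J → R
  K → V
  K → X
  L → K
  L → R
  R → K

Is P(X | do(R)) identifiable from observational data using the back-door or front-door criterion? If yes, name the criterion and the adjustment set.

desc(R)\{R}={K,V,X}; candidates ⊆ {J,L}.
size 0: {}; under {} R still reaches {J,K,L,V,X} ∋ X.
{L}: R⊥X given {L} in G with R→· removed — back-door holds.
P(X|do(R)) = Σ_{L} P(X|R,L)·P(L).

P(X|do(R)): backdoor, adjust for {L}.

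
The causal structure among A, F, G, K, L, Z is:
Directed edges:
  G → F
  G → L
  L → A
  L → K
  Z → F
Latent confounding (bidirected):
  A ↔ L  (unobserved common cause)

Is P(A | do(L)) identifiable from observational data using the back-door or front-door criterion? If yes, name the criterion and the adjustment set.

P(A|do(L)): not identifiable (no BD/FD set).

desc(L)\{L}={A,K}; candidates ⊆ {F,G,Z}.
L↔A: latent back-door arc(s) into L.
size 0: {}; under {} L still reaches {A,F,G} ∋ A.
size 1: {F}, {G}, {Z}; under {F} L still reaches {A,G,Z} ∋ A.
size 2: {F,G}, {F,Z}, {G,Z}; under {F,G} L still reaches {A} ∋ A.
L↔A cannot be blocked by any observed set — no back-door set.
No mediator lies on a directed L→…→A path.
Neither criterion identifies P(A|do(L)) in this graph.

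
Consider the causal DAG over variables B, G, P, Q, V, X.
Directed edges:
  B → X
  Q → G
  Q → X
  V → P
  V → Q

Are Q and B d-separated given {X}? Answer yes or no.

No — Q and B are d-connected given {X}.

Bayes-Ball from Q | {X} reaches {B,G,P,V}.
B ∈ reach(Q|{X}) ⇒ Q ⊥̸ B | {X}.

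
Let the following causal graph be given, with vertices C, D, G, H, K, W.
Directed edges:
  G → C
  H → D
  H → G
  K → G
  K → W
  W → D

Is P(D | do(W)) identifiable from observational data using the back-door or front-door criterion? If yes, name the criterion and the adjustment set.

desc(W)\{W}={D}; candidates ⊆ {C,G,H,K}.
∅: W⊥D given ∅ in G with W→· removed — back-door holds.
P(D|do(W)) = P(D|W) — no adjustment needed.

P(D|do(W)): backdoor, adjust for ∅.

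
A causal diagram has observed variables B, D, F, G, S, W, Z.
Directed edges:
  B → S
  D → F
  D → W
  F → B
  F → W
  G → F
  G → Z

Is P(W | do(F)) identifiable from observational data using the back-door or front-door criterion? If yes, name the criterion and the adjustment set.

desc(F)\{F}={B,S,W}; candidates ⊆ {D,G,Z}.
size 0: {}; under {} F still reaches {D,G,W,Z} ∋ W.
{D}: F⊥W given {D} in G with F→· removed — back-door holds.
P(W|do(F)) = Σ_{D} P(W|F,D)·P(D).

P(W|do(F)): backdoor, adjust for {D}.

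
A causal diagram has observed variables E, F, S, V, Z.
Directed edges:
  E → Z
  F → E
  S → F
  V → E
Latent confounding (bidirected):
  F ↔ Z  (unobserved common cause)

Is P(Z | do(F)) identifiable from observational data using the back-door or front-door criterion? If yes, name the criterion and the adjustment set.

desc(F)\{F}={E,Z}; candidates ⊆ {S,V}.
F↔Z: latent back-door arc(s) into F.
size 0: {}; under {} F still reaches {S,Z} ∋ Z.
size 1: {S}, {V}; under {S} F still reaches {Z} ∋ Z.
size 2: {S,V}; under {S,V} F still reaches {Z} ∋ Z.
F↔Z cannot be blocked by any observed set — no back-door set.
{E}: (i) intercepts every directed F→Z path; (ii) no back-door F→{E}; (iii) {F} blocks every back-door {E}→Z. Front-door holds.
P(Z|do(F)) = Σ_{E} P(E|F) Σ_{F'} P(Z|E,F')P(F').

P(Z|do(F)): frontdoor, adjust for {E}.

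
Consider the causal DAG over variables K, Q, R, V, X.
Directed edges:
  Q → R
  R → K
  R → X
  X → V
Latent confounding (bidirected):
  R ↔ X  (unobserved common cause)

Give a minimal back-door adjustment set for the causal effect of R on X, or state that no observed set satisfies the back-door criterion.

R→X: no observed back-door set.

desc(R)\{R}={K,V,X}; candidates ⊆ {Q}.
R↔X: latent back-door arc(s) into R.
size 0: {}; under {} R still reaches {Q,V,X} ∋ X.
size 1: {Q}; under {Q} R still reaches {V,X} ∋ X.
R↔X cannot be blocked by any observed set — no back-door set.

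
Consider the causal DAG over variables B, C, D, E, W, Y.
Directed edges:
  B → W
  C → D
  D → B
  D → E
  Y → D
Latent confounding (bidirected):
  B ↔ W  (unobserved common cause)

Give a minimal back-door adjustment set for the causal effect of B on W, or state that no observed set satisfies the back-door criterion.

desc(B)\{B}={W}; candidates ⊆ {C,D,E,Y}.
B↔W: latent back-door arc(s) into B.
size 0: {}; under {} B still reaches {C,D,E,W,Y} ∋ W.
size 1: {C}, {D}, {E} …(+1); under {C} B still reaches {D,E,W,Y} ∋ W.
size 2: {C,D}, {C,E}, {C,Y} …(+3); under {C,D} B still reaches {W} ∋ W.
B↔W cannot be blocked by any observed set — no back-door set.

B→W: no observed back-door set.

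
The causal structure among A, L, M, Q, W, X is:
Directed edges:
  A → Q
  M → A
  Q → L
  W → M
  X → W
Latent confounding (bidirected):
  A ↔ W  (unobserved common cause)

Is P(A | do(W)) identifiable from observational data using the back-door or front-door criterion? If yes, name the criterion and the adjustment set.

P(A|do(W)): frontdoor, adjust for {M}.

desc(W)\{W}={A,L,M,Q}; candidates ⊆ {X}.
W↔A: latent back-door arc(s) into W.
size 0: {}; under {} W still reaches {A,L,Q,X} ∋ A.
size 1: {X}; under {X} W still reaches {A,L,Q} ∋ A.
W↔A cannot be blocked by any observed set — no back-door set.
{M}: (i) intercepts every directed W→A path; (ii) no back-door W→{M}; (iii) {W} blocks every back-door {M}→A. Front-door holds.
P(A|do(W)) = Σ_{M} P(M|W) Σ_{W'} P(A|M,W')P(W').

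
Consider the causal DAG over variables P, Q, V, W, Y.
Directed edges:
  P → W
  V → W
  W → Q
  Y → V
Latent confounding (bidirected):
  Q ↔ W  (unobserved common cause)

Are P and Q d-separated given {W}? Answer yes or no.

Bayes-Ball from P | {W} reaches {Q,V,Y}.
Q ∈ reach(P|{W}) ⇒ P ⊥̸ Q | {W}.

No — P and Q are d-connected given {W}.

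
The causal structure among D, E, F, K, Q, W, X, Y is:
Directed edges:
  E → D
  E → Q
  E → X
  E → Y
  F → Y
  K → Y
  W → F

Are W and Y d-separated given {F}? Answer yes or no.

Bayes-Ball from W | {F} reaches ∅.
Y ∉ reach(W|{F}) ⇒ W ⊥ Y | {F}.

Yes — W ⊥ Y | {F}.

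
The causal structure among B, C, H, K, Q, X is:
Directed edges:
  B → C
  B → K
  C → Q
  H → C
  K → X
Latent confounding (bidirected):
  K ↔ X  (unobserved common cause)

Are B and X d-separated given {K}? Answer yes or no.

Bayes-Ball from B | {K} reaches {C,Q,X}.
X ∈ reach(B|{K}) ⇒ B ⊥̸ X | {K}.

No — B and X are d-connected given {K}.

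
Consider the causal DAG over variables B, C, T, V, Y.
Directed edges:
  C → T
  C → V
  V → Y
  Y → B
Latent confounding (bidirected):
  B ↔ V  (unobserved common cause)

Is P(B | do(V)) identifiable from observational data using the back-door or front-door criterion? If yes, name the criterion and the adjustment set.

desc(V)\{V}={B,Y}; candidates ⊆ {C,T}.
V↔B: latent back-door arc(s) into V.
size 0: {}; under {} V still reaches {B,C,T} ∋ B.
size 1: {C}, {T}; under {C} V still reaches {B} ∋ B.
size 2: {C,T}; under {C,T} V still reaches {B} ∋ B.
V↔B cannot be blocked by any observed set — no back-door set.
{Y}: (i) intercepts every directed V→B path; (ii) no back-door V→{Y}; (iii) {V} blocks every back-door {Y}→B. Front-door holds.
P(B|do(V)) = Σ_{Y} P(Y|V) Σ_{V'} P(B|Y,V')P(V').

P(B|do(V)): frontdoor, adjust for {Y}.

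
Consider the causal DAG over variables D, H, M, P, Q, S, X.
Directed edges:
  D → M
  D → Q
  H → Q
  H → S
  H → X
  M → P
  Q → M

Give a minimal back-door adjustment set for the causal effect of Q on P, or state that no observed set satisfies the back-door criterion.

desc(Q)\{Q}={M,P}; candidates ⊆ {D,H,S,X}.
size 0: {}; under {} Q still reaches {D,H,M,P,S,X} ∋ P.
{D}: Q⊥P given {D} in G with Q→· removed — back-door holds.

Q→P: minimal back-door set {D}.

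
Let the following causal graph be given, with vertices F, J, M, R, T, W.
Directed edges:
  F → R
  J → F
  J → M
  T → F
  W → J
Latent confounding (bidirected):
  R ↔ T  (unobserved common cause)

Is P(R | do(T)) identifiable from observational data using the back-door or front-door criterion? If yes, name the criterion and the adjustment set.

desc(T)\{T}={F,R}; candidates ⊆ {J,M,W}.
T↔R: latent back-door arc(s) into T.
size 0: {}; under {} T still reaches {R} ∋ R.
size 1: {J}, {M}, {W}; under {J} T still reaches {R} ∋ R.
size 2: {J,M}, {J,W}, {M,W}; under {J,M} T still reaches {R} ∋ R.
T↔R cannot be blocked by any observed set — no back-door set.
{F}: (i) intercepts every directed T→R path; (ii) no back-door T→{F}; (iii) {T} blocks every back-door {F}→R. Front-door holds.
P(R|do(T)) = Σ_{F} P(F|T) Σ_{T'} P(R|F,T')P(T').

P(R|do(T)): frontdoor, adjust for {F}.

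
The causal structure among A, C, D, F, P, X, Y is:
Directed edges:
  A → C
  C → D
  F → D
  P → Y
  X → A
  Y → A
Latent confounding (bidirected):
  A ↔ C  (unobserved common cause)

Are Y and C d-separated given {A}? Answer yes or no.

Bayes-Ball from Y | {A} reaches {C,D,P,X}.
C ∈ reach(Y|{A}) ⇒ Y ⊥̸ C | {A}.

No — Y and C are d-connected given {A}.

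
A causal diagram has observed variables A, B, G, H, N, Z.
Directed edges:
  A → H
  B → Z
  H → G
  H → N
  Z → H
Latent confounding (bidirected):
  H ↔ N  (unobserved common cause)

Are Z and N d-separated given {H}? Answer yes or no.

No — Z and N are d-connected given {H}.

Bayes-Ball from Z | {H} reaches {A,B,N}.
N ∈ reach(Z|{H}) ⇒ Z ⊥̸ N | {H}.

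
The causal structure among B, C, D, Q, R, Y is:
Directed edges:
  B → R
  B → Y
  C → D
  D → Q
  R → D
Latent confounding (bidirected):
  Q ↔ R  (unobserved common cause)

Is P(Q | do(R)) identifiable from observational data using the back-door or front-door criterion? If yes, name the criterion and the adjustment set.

P(Q|do(R)): frontdoor, adjust for {D}.

desc(R)\{R}={D,Q}; candidates ⊆ {B,C,Y}.
R↔Q: latent back-door arc(s) into R.
size 0: {}; under {} R still reaches {B,Q,Y} ∋ Q.
size 1: {B}, {C}, {Y}; under {B} R still reaches {Q} ∋ Q.
size 2: {B,C}, {B,Y}, {C,Y}; under {B,C} R still reaches {Q} ∋ Q.
R↔Q cannot be blocked by any observed set — no back-door set.
{D}: (i) intercepts every directed R→Q path; (ii) no back-door R→{D}; (iii) {R} blocks every back-door {D}→Q. Front-door holds.
P(Q|do(R)) = Σ_{D} P(D|R) Σ_{R'} P(Q|D,R')P(R').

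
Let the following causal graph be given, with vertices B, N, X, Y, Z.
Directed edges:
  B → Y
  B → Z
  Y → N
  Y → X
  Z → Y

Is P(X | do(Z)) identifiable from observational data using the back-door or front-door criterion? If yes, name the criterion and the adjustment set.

desc(Z)\{Z}={N,X,Y}; candidates ⊆ {B}.
size 0: {}; under {} Z still reaches {B,N,X,Y} ∋ X.
{B}: Z⊥X given {B} in G with Z→· removed — back-door holds.
P(X|do(Z)) = Σ_{B} P(X|Z,B)·P(B).

P(X|do(Z)): backdoor, adjust for {B}.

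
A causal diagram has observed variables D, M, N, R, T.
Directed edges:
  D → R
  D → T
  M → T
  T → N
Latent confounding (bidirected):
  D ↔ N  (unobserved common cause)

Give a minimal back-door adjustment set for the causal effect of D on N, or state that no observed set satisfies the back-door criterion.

desc(D)\{D}={N,R,T}; candidates ⊆ {M}.
D↔N: latent back-door arc(s) into D.
size 0: {}; under {} D still reaches {N} ∋ N.
size 1: {M}; under {M} D still reaches {N} ∋ N.
D↔N cannot be blocked by any observed set — no back-door set.

D→N: no observed back-door set.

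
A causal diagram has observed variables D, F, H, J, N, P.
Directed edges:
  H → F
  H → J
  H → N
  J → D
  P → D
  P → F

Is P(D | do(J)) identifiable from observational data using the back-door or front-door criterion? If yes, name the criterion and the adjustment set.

P(D|do(J)): backdoor, adjust for ∅.

desc(J)\{J}={D}; candidates ⊆ {F,H,N,P}.
∅: J⊥D given ∅ in G with J→· removed — back-door holds.
P(D|do(J)) = P(D|J) — no adjustment needed.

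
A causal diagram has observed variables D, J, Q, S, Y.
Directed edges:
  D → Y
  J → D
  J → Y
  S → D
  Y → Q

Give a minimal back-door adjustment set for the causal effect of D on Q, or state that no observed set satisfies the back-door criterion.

D→Q: minimal back-door set {J}.

desc(D)\{D}={Q,Y}; candidates ⊆ {J,S}.
size 0: {}; under {} D still reaches {J,Q,S,Y} ∋ Q.
{J}: D⊥Q given {J} in G with D→· removed — back-door holds.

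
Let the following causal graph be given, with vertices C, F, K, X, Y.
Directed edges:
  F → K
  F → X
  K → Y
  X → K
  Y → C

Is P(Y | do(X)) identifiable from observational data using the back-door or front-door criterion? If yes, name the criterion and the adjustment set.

P(Y|do(X)): backdoor, adjust for {F}.

desc(X)\{X}={C,K,Y}; candidates ⊆ {F}.
size 0: {}; under {} X still reaches {C,F,K,Y} ∋ Y.
{F}: X⊥Y given {F} in G with X→· removed — back-door holds.
P(Y|do(X)) = Σ_{F} P(Y|X,F)·P(F).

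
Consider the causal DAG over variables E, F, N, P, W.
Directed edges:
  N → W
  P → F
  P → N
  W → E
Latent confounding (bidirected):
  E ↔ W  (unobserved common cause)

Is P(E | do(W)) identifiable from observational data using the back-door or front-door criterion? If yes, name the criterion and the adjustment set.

desc(W)\{W}={E}; candidates ⊆ {F,N,P}.
W↔E: latent back-door arc(s) into W.
size 0: {}; under {} W still reaches {E,F,N,P} ∋ E.
size 1: {F}, {N}, {P}; under {F} W still reaches {E,N,P} ∋ E.
size 2: {F,N}, {F,P}, {N,P}; under {F,N} W still reaches {E} ∋ E.
W↔E cannot be blocked by any observed set — no back-door set.
No mediator lies on a directed W→…→E path.
Neither criterion identifies P(E|do(W)) in this graph.

P(E|do(W)): not identifiable (no BD/FD set).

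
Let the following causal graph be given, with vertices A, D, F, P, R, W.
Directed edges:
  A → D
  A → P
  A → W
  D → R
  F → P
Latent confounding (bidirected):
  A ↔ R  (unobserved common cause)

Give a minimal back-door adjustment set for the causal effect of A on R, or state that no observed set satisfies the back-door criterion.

desc(A)\{A}={D,P,R,W}; candidates ⊆ {F}.
A↔R: latent back-door arc(s) into A.
size 0: {}; under {} A still reaches {R} ∋ R.
size 1: {F}; under {F} A still reaches {R} ∋ R.
A↔R cannot be blocked by any observed set — no back-door set.

A→R: no observed back-door set.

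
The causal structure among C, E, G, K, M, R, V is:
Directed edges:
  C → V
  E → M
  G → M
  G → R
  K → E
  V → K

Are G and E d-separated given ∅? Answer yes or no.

Yes — G ⊥ E | ∅.

Bayes-Ball from G | ∅ reaches {M,R}.
E ∉ reach(G|∅) ⇒ G ⊥ E | ∅.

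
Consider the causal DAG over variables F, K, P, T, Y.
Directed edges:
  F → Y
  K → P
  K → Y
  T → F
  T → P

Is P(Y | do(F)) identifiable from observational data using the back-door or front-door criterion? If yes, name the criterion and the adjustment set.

P(Y|do(F)): backdoor, adjust for ∅.

desc(F)\{F}={Y}; candidates ⊆ {K,P,T}.
∅: F⊥Y given ∅ in G with F→· removed — back-door holds.
P(Y|do(F)) = P(Y|F) — no adjustment needed.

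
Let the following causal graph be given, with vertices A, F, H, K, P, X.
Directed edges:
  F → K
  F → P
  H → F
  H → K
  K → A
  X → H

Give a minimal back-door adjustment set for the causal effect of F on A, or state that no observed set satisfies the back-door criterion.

F→A: minimal back-door set {H}.

desc(F)\{F}={A,K,P}; candidates ⊆ {H,X}.
size 0: {}; under {} F still reaches {A,H,K,X} ∋ A.
{H}: F⊥A given {H} in G with F→· removed — back-door holds.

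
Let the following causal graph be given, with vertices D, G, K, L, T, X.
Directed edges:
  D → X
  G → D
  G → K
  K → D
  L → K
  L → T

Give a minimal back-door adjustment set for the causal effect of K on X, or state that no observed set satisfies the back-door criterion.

K→X: minimal back-door set {G}.

desc(K)\{K}={D,X}; candidates ⊆ {G,L,T}.
size 0: {}; under {} K still reaches {D,G,L,T,X} ∋ X.
{G}: K⊥X given {G} in G with K→· removed — back-door holds.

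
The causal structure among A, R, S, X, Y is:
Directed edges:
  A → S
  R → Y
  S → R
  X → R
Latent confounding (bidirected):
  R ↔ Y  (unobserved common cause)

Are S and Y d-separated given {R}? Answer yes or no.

No — S and Y are d-connected given {R}.

Bayes-Ball from S | {R} reaches {A,X,Y}.
Y ∈ reach(S|{R}) ⇒ S ⊥̸ Y | {R}.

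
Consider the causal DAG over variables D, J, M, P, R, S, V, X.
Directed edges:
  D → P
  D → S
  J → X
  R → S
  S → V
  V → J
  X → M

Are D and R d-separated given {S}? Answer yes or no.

Bayes-Ball from D | {S} reaches {P,R}.
R ∈ reach(D|{S}) ⇒ D ⊥̸ R | {S}.

No — D and R are d-connected given {S}.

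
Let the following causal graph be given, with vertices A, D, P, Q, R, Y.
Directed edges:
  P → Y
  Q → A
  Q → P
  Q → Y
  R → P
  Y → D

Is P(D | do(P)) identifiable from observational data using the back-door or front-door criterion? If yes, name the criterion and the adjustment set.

desc(P)\{P}={D,Y}; candidates ⊆ {A,Q,R}.
size 0: {}; under {} P still reaches {A,D,Q,R,Y} ∋ D.
{Q}: P⊥D given {Q} in G with P→· removed — back-door holds.
P(D|do(P)) = Σ_{Q} P(D|P,Q)·P(Q).

P(D|do(P)): backdoor, adjust for {Q}.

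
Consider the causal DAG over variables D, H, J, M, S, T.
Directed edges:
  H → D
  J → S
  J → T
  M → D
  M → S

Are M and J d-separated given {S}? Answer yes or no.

Bayes-Ball from M | {S} reaches {D,J,T}.
J ∈ reach(M|{S}) ⇒ M ⊥̸ J | {S}.

No — M and J are d-connected given {S}.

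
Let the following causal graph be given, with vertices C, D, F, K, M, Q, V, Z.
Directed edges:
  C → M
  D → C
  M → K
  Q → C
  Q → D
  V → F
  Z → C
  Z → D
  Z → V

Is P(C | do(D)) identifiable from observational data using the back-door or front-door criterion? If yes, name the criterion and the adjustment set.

desc(D)\{D}={C,K,M}; candidates ⊆ {F,Q,V,Z}.
size 0: {}; under {} D still reaches {C,F,K,M,Q,V,Z} ∋ C.
size 1: {F}, {Q}, {V} …(+1); under {F} D still reaches {C,K,M,Q,V,Z} ∋ C.
{Q,Z}: D⊥C given {Q,Z} in G with D→· removed — back-door holds.
P(C|do(D)) = Σ_{Q,Z} P(C|D,Q,Z)·P(Q,Z).

P(C|do(D)): backdoor, adjust for {Q, Z}.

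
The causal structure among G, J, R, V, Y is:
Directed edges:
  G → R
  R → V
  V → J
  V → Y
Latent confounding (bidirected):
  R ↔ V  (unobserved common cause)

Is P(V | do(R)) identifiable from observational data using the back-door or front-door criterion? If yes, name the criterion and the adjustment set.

P(V|do(R)): not identifiable (no BD/FD set).

desc(R)\{R}={J,V,Y}; candidates ⊆ {G}.
R↔V: latent back-door arc(s) into R.
size 0: {}; under {} R still reaches {G,J,V,Y} ∋ V.
size 1: {G}; under {G} R still reaches {J,V,Y} ∋ V.
R↔V cannot be blocked by any observed set — no back-door set.
No mediator lies on a directed R→…→V path.
Neither criterion identifies P(V|do(R)) in this graph.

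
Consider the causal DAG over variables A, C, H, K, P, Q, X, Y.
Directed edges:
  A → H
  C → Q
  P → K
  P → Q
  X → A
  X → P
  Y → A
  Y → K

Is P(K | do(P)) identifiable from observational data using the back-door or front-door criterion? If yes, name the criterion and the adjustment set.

desc(P)\{P}={K,Q}; candidates ⊆ {A,C,H,X,Y}.
∅: P⊥K given ∅ in G with P→· removed — back-door holds.
P(K|do(P)) = P(K|P) — no adjustment needed.

P(K|do(P)): backdoor, adjust for ∅.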